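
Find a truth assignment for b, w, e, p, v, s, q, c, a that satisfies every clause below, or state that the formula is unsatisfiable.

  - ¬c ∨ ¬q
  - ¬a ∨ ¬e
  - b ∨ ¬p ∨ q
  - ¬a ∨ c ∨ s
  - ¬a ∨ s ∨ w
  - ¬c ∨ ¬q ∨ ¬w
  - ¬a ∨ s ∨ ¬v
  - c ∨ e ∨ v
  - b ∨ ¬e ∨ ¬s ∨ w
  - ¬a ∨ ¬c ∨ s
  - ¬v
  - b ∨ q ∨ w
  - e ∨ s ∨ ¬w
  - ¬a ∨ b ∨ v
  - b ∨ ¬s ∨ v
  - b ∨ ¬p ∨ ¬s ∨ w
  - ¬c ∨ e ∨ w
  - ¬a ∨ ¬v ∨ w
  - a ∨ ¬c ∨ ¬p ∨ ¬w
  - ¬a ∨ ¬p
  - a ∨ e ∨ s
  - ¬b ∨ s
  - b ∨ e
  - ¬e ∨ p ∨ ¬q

Unit clause (¬v) forces v = False.
Set b = True.
  then (¬b ∨ s) forces s = True.
Set w = False.
Try e = False:
  (c ∨ e ∨ v) forces c = True.
  clause (¬c ∨ e ∨ w) is falsified — backtrack.
So e = True.
  then (¬a ∨ ¬e) forces a = False.
Set p = False.
  then (¬e ∨ p ∨ ¬q) forces q = False.
Set c = False.
All clauses satisfied.

b: True, w: False, e: True, p: False, v: False, s: True, q: False, c: False, a: False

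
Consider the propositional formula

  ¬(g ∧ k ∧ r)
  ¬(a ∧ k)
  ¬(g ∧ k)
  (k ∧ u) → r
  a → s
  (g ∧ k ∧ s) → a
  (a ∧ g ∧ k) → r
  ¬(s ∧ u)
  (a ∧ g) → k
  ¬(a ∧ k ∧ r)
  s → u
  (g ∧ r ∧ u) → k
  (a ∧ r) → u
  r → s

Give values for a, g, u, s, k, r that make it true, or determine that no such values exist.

Try a = True:
  (¬a ∨ ¬k) forces k = False.
  (¬a ∨ ¬g ∨ k) forces g = False.
  (¬a ∨ s) forces s = True.
  (¬s ∨ ¬u) forces u = False.
  clause (¬s ∨ u) is falsified — backtrack.
So a = False.
Set g = True.
  then (¬g ∨ ¬k) forces k = False.
Set u = True.
  then (¬g ∨ k ∨ ¬r ∨ ¬u) forces r = False.
  then (¬s ∨ ¬u) forces s = False.
All clauses satisfied.

a = False, g = True, u = True, s = False, k = False, r = False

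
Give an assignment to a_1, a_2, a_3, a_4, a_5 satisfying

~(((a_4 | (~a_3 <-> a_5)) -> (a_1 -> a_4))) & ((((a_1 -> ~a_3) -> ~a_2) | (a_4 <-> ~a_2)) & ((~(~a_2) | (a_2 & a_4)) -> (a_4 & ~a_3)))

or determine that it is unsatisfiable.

a_1 = True; a_2 = False; a_3 = False; a_4 = False; a_5 = True

  ~(((a_4 | (~a_3 <-> a_5)) -> (a_1 -> a_4))) = True
    (a_4 | (~a_3 <-> a_5)) -> (a_1 -> a_4) = False
      a_4 | (~a_3 <-> a_5) = True
        ~a_3 <-> a_5 = True
          ~a_3 = True
      a_1 -> a_4 = False
  (((a_1 -> ~a_3) -> ~a_2) | (a_4 <-> ~a_2)) & ((~(~a_2) | (a_2 & a_4)) -> (a_4 & ~a_3)) = True
    ((a_1 -> ~a_3) -> ~a_2) | (a_4 <-> ~a_2) = True
      (a_1 -> ~a_3) -> ~a_2 = True
        a_1 -> ~a_3 = True
          ~a_3 = True
        ~a_2 = True
      a_4 <-> ~a_2 = False
        ~a_2 = True
    (~(~a_2) | (a_2 & a_4)) -> (a_4 & ~a_3) = True
      ~(~a_2) | (a_2 & a_4) = False
        ~(~a_2) = False
          ~a_2 = True
        a_2 & a_4 = False
      a_4 & ~a_3 = False
        ~a_3 = True
Both conjuncts True, so the formula holds.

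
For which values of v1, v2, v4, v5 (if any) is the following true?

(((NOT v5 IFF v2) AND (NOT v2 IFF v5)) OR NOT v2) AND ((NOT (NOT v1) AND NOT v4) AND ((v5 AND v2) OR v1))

v1 = True; v2 = False; v4 = False; v5 = False

  ((NOT v5 IFF v2) AND (NOT v2 IFF v5)) OR NOT v2 = True
    (NOT v5 IFF v2) AND (NOT v2 IFF v5) = False
      NOT v5 IFF v2 = False
        NOT v5 = True
      NOT v2 IFF v5 = False
        NOT v2 = True
    NOT v2 = True
  (NOT (NOT v1) AND NOT v4) AND ((v5 AND v2) OR v1) = True
    NOT (NOT v1) AND NOT v4 = True
      NOT (NOT v1) = True
        NOT v1 = False
      NOT v4 = True
    (v5 AND v2) OR v1 = True
      v5 AND v2 = False
Both conjuncts True, so the formula holds.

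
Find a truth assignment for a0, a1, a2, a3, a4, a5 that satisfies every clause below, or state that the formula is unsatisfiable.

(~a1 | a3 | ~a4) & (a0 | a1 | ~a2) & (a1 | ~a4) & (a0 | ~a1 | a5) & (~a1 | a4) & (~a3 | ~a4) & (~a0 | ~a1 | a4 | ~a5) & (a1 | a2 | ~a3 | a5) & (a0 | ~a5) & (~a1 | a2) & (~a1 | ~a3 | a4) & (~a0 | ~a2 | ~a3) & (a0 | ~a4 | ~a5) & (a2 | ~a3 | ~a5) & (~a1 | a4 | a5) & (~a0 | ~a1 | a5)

Set a0 = True.
Set a1 = False.
  then (a1 | ~a4) forces a4 = False.
Set a2 = True.
  then (~a0 | ~a2 | ~a3) forces a3 = False.
Set a5 = True.
All clauses satisfied.

a0: True, a1: False, a2: True, a3: False, a4: False, a5: True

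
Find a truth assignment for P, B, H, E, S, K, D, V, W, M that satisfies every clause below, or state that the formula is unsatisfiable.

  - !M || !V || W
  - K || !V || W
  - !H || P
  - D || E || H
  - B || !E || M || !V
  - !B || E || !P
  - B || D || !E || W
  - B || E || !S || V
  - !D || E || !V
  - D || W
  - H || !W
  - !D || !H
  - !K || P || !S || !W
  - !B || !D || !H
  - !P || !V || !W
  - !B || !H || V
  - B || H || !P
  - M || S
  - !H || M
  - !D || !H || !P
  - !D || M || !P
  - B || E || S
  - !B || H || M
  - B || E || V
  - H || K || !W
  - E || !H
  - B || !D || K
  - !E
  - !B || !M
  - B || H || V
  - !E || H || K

Case E = True:
  Clause (!E) is falsified — contradiction.
Case E = False:
  (E || !H) forces H = False.
  (D || E || H) forces D = True.
  (!D || E || !V) forces V = False.
  (H || !W) forces W = False.
  (B || E || V) forces B = True.
  (!B || E || !P) forces P = False.
  (!B || H || M) forces M = True.
  Clause (!B || !M) is falsified — contradiction.
Both cases fail, so the formula is unsatisfiable.

UNSATISFIABLE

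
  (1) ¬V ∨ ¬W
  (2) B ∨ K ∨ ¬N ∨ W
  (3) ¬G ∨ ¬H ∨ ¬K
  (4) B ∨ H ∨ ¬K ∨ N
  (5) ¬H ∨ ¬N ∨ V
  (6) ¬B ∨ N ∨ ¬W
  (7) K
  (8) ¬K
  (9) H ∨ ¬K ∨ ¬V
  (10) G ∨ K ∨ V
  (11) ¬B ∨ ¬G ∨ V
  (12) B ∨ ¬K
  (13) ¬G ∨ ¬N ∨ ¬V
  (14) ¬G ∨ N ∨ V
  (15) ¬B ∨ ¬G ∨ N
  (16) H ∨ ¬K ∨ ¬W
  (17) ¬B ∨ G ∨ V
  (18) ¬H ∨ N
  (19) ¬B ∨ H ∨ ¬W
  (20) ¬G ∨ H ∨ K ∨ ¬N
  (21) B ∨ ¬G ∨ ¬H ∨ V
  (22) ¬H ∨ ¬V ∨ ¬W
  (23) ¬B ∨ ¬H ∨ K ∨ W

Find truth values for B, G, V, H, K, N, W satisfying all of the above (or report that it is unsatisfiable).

Case K = True:
  Clause (¬K) is falsified — contradiction.
Case K = False:
  Clause (K) is falsified — contradiction.
Both cases fail, so the formula is unsatisfiable.

Unsatisfiable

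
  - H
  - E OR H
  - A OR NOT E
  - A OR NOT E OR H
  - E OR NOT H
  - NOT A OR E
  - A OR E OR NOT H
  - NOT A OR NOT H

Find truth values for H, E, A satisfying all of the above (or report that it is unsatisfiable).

Unsatisfiable — no assignment works.

Case H = True:
  (E OR NOT H) forces E = True.
  (A OR NOT E) forces A = True.
  Clause (NOT A OR NOT H) is falsified — contradiction.
Case H = False:
  Clause (H) is falsified — contradiction.
Both cases fail, so the formula is unsatisfiable.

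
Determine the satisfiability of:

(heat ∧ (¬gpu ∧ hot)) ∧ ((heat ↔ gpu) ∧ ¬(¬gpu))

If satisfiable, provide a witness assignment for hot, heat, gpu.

Case gpu = True: the conjunct ¬gpu is False.
Case gpu = False: the conjunct ¬(¬gpu) becomes ¬(¬False) = False.
Both cases fail — unsatisfiable.

No satisfying assignment exists.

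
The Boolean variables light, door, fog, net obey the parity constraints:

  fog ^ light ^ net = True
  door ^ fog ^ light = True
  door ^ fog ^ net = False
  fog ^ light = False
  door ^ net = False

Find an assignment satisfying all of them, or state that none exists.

light = False, door = True, fog = False, net = True

fog ^ light ^ net = F ^ F ^ T = True ✓
door ^ fog ^ light = T ^ F ^ F = True ✓
door ^ fog ^ net = T ^ F ^ T = False ✓
fog ^ light = F ^ F = False ✓
door ^ net = T ^ T = False ✓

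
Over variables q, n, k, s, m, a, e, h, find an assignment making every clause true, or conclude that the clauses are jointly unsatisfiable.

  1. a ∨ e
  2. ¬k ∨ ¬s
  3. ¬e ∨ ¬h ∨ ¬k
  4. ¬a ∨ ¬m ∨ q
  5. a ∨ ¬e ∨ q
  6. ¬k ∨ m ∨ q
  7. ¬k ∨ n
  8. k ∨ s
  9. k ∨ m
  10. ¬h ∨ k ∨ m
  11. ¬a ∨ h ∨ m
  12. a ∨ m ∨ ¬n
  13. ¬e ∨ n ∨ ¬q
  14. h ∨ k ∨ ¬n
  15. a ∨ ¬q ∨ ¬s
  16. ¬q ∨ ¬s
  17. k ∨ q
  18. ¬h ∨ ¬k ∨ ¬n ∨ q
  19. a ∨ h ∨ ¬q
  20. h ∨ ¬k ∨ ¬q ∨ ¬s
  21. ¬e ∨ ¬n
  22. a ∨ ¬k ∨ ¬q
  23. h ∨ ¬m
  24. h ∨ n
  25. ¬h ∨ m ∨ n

q=T; n=T; k=T; s=F; m=T; a=T; e=F; h=T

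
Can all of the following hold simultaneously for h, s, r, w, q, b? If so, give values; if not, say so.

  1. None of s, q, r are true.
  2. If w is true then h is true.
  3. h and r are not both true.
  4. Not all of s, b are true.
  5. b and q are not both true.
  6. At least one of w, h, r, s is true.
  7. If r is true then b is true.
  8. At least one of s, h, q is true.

h = True, s = False, r = False, w = True, q = False, b = False

  (1) {s, q, r}: 0 true — none ✓
  (2) w=T ⇒ h: T ✓
  (3) h=T, r=F — not both ✓
  (4) {s, b}: 0/2 true — not all ✓
  (5) b=F, q=F — not both ✓
  (6) {w, h, r, s}: 2 true — at least one ✓
  (7) r=F ⇒ b: vacuous ✓
  (8) {s, h, q}: 1 true — at least one ✓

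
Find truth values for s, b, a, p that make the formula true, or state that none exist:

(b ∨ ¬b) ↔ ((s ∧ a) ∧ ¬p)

s: True; b: False; a: True; p: False

  (b ∨ ¬b) ↔ ((s ∧ a) ∧ ¬p) = True
    b ∨ ¬b = True
      ¬b = True
    (s ∧ a) ∧ ¬p = True
      s ∧ a = True
      ¬p = True
The formula evaluates to True.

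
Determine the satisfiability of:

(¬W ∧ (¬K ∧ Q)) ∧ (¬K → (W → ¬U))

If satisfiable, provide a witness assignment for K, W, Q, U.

K=F, W=F, Q=T, U=F

  ¬W ∧ (¬K ∧ Q) = True
    ¬W = True
    ¬K ∧ Q = True
      ¬K = True
  ¬K → (W → ¬U) = True
    ¬K = True
    W → ¬U = True
      ¬U = True
Both conjuncts True, so the formula holds.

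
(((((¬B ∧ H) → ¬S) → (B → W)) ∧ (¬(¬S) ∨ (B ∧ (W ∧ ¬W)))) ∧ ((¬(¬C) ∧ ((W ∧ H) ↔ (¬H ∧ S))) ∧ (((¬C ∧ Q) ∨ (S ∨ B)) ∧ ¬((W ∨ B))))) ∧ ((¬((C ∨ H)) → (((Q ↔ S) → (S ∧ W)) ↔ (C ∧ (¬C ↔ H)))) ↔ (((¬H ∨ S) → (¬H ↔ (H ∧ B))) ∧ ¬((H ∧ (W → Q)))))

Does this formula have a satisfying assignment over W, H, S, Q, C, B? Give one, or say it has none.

Case C = True: the formula simplifies to (((((¬B ∧ H) → ¬S) → (B → W)) ∧ (¬(¬S) ∨ (B ∧ (W ∧ ¬W)))) ∧ (((W ∧ H) ↔ (¬H ∧ S)) ∧ ((S ∨ B) ∧ ¬((W ∨ B))))) ∧ (((¬H ∨ S) → (¬H ↔ (H ∧ B))) ∧ ¬((H ∧ (W → Q)))).
  B = True: the conjunct ¬((W ∨ B)) becomes ¬((W ∨ True)) = False.
  B = False: simplifies to (¬(¬S) ∧ (((W ∧ H) ↔ (¬H ∧ S)) ∧ (S ∧ ¬W))) ∧ (((¬H ∨ S) → H) ∧ ¬((H ∧ (W → Q)))).
    H = True: simplifies to (¬(¬S) ∧ (¬W ∧ (S ∧ ¬W))) ∧ ¬((W → Q)).
      W = True: the conjunct ¬W is False.
      W = False: the conjunct ¬((W → Q)) becomes ¬((False → Q)) = False.
    H = False: the conjunct (¬H ∨ S) → H becomes (True ∨ S) → False = False.
Case C = False: the conjunct ¬(¬C) becomes ¬(¬False) = False.
Both cases fail — unsatisfiable.

No satisfying assignment exists.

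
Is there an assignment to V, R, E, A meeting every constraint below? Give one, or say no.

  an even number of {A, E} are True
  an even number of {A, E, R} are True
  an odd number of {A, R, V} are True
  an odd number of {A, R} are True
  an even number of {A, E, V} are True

V = False, R = False, E = True, A = True

{A, E}: 2 true → even ✓
{A, E, R}: 2 true → even ✓
{A, R, V}: 1 true → odd ✓
{A, R}: 1 true → odd ✓
{A, E, V}: 2 true → even ✓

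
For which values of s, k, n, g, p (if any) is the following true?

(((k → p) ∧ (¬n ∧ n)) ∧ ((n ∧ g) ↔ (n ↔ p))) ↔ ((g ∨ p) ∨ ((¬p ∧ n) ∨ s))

s=F, k=T, n=F, g=F, p=F

  (((k → p) ∧ (¬n ∧ n)) ∧ ((n ∧ g) ↔ (n ↔ p))) ↔ ((g ∨ p) ∨ ((¬p ∧ n) ∨ s)) = True
    ((k → p) ∧ (¬n ∧ n)) ∧ ((n ∧ g) ↔ (n ↔ p)) = False
      (k → p) ∧ (¬n ∧ n) = False
        k → p = False
        ¬n ∧ n = False
          ¬n = True
      (n ∧ g) ↔ (n ↔ p) = False
        n ∧ g = False
        n ↔ p = True
    (g ∨ p) ∨ ((¬p ∧ n) ∨ s) = False
      g ∨ p = False
      (¬p ∧ n) ∨ s = False
        ¬p ∧ n = False
          ¬p = True
The formula evaluates to True.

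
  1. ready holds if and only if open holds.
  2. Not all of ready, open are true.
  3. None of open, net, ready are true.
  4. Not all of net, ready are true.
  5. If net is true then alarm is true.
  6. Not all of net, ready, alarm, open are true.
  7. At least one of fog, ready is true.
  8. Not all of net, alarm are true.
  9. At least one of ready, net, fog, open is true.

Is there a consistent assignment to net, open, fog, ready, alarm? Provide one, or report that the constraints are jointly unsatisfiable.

net = False, open = False, fog = True, ready = False, alarm = True

  (1) ready=F, open=F — same ✓
  (2) {ready, open}: 0/2 true — not all ✓
  (3) {open, net, ready}: 0 true — none ✓
  (4) {net, ready}: 0/2 true — not all ✓
  (5) net=F ⇒ alarm: vacuous ✓
  (6) {net, ready, alarm, open}: 1/4 true — not all ✓
  (7) {fog, ready}: 1 true — at least one ✓
  (8) {net, alarm}: 1/2 true — not all ✓
  (9) {ready, net, fog, open}: 1 true — at least one ✓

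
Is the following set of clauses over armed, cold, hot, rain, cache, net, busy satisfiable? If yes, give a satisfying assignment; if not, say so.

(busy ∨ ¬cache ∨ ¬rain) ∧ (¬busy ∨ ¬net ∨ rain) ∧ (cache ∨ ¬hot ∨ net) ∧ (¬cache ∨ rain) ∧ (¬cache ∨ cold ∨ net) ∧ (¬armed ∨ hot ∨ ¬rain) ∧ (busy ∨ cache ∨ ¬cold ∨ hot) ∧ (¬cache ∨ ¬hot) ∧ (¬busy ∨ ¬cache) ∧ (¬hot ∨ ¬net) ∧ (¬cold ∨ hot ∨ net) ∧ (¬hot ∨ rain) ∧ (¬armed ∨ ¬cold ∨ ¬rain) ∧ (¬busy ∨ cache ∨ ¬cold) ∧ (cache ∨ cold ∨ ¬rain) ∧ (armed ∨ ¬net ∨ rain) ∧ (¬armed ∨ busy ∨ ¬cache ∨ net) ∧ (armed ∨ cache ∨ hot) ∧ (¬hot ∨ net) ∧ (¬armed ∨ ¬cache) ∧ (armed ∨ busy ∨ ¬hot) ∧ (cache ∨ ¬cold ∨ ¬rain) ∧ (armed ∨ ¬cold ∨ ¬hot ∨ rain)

armed = True; cold = False; hot = False; rain = False; cache = False; net = False; busy = False

Set armed = True.
  then (¬armed ∨ ¬cache) forces cache = False.
Set cold = False.
  then (cache ∨ cold ∨ ¬rain) forces rain = False.
  then (¬hot ∨ rain) forces hot = False.
Set net = False.
Set busy = False.
All clauses satisfied.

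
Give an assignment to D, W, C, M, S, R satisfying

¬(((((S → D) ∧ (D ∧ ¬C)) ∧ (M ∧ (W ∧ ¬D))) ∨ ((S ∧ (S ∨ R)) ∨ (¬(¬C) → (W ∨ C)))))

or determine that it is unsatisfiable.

Case C = True: the formula becomes ¬((False ∨ True)) = False.
Case C = False: the formula becomes ¬(((((S → D) ∧ D) ∧ (M ∧ (W ∧ ¬D))) ∨ True)) = False.
Both cases fail — unsatisfiable.

Unsatisfiable — no assignment works.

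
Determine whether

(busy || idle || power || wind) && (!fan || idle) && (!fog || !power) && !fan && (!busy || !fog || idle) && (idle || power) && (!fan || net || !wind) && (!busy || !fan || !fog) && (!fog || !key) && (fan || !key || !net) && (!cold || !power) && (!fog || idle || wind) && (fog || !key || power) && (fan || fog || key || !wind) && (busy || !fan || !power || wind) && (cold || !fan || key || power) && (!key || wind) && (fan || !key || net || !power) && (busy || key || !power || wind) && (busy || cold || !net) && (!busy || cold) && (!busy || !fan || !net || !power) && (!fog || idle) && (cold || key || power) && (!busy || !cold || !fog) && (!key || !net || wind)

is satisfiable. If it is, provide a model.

busy = False, fog = True, key = False, cold = True, idle = True, net = False, fan = False, power = False, wind = True

Unit clause (!fan) forces fan = False.
Set busy = False.
Set fog = True.
  then (!fog || !power) forces power = False.
  then (idle || power) forces idle = True.
  then (!fog || !key) forces key = False.
  then (cold || key || power) forces cold = True.
Set net = False.
Set wind = True.
All clauses satisfied.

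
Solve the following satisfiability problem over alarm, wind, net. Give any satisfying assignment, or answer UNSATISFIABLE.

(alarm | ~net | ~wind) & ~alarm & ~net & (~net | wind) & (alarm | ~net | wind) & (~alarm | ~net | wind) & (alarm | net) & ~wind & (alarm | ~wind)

Case alarm = True:
  Clause (~alarm) is falsified — contradiction.
Case alarm = False:
  (~net) forces net = False.
  Clause (alarm | net) is falsified — contradiction.
Both cases fail, so the formula is unsatisfiable.

UNSATISFIABLE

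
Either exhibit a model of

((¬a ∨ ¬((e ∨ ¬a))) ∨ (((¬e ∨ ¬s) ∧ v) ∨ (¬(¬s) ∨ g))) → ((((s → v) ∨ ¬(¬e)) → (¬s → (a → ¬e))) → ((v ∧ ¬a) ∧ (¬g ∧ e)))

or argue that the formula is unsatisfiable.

s=F; a=T; v=T; g=F; e=T

  ((¬a ∨ ¬((e ∨ ¬a))) ∨ (((¬e ∨ ¬s) ∧ v) ∨ (¬(¬s) ∨ g))) → ((((s → v) ∨ ¬(¬e)) → (¬s → (a → ¬e))) → ((v ∧ ¬a) ∧ (¬g ∧ e))) = True
    (¬a ∨ ¬((e ∨ ¬a))) ∨ (((¬e ∨ ¬s) ∧ v) ∨ (¬(¬s) ∨ g)) = True
      ¬a ∨ ¬((e ∨ ¬a)) = False
        ¬a = False
        ¬((e ∨ ¬a)) = False
          e ∨ ¬a = True
            ¬a = False
      ((¬e ∨ ¬s) ∧ v) ∨ (¬(¬s) ∨ g) = True
        (¬e ∨ ¬s) ∧ v = True
          ¬e ∨ ¬s = True
            ¬e = False
            ¬s = True
        ¬(¬s) ∨ g = False
          ¬(¬s) = False
            ¬s = True
    (((s → v) ∨ ¬(¬e)) → (¬s → (a → ¬e))) → ((v ∧ ¬a) ∧ (¬g ∧ e)) = True
      ((s → v) ∨ ¬(¬e)) → (¬s → (a → ¬e)) = False
        (s → v) ∨ ¬(¬e) = True
          s → v = True
          ¬(¬e) = True
            ¬e = False
        ¬s → (a → ¬e) = False
          ¬s = True
          a → ¬e = False
            ¬e = False
      (v ∧ ¬a) ∧ (¬g ∧ e) = False
        v ∧ ¬a = False
          ¬a = False
        ¬g ∧ e = True
          ¬g = True
The formula evaluates to True.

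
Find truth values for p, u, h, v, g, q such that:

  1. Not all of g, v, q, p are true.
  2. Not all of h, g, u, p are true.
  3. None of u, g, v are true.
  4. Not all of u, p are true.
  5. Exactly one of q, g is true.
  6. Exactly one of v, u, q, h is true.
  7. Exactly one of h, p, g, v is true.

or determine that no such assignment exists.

p = True, u = False, h = False, v = False, g = False, q = True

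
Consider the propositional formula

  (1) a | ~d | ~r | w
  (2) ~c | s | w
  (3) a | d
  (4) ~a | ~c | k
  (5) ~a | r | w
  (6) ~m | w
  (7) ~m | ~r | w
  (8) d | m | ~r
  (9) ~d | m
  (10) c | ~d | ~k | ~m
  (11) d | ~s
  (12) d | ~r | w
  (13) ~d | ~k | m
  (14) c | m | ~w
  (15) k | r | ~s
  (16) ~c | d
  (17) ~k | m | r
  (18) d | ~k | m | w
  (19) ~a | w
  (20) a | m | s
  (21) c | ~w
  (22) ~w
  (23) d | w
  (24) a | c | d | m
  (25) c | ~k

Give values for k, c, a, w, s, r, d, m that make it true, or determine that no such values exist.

Unsatisfiable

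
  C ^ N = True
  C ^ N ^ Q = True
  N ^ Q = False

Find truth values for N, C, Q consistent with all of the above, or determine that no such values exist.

N = False, C = True, Q = False

C ^ N = T ^ F = True ✓
C ^ N ^ Q = T ^ F ^ F = True ✓
N ^ Q = F ^ F = False ✓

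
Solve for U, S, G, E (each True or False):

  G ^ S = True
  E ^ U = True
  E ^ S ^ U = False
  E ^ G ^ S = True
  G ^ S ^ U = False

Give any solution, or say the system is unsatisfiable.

U=T, S=T, G=F, E=F

G ^ S = F ^ T = True ✓
E ^ U = F ^ T = True ✓
E ^ S ^ U = F ^ T ^ T = False ✓
E ^ G ^ S = F ^ F ^ T = True ✓
G ^ S ^ U = F ^ T ^ T = False ✓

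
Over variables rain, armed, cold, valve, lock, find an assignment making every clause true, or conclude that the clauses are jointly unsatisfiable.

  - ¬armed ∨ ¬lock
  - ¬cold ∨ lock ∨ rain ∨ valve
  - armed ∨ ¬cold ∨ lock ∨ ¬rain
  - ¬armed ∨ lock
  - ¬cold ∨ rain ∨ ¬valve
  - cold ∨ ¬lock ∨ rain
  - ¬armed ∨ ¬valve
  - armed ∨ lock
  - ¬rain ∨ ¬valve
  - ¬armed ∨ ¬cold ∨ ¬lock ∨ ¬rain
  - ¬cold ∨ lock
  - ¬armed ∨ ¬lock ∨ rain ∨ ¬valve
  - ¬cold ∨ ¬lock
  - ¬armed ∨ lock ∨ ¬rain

rain = True; armed = False; cold = False; valve = False; lock = True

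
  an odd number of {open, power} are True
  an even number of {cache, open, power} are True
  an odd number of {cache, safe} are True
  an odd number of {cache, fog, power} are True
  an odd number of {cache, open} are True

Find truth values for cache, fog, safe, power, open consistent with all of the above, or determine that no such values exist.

cache = True; fog = True; safe = False; power = True; open = False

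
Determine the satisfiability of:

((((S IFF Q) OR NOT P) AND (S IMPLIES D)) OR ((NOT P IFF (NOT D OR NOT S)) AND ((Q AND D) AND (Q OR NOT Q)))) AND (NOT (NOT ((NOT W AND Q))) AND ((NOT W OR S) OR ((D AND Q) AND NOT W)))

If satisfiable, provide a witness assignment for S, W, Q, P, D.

S = False, W = False, Q = True, P = False, D = True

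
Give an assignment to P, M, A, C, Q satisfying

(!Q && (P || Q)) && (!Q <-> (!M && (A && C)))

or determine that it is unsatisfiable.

P = True, M = False, A = True, C = True, Q = False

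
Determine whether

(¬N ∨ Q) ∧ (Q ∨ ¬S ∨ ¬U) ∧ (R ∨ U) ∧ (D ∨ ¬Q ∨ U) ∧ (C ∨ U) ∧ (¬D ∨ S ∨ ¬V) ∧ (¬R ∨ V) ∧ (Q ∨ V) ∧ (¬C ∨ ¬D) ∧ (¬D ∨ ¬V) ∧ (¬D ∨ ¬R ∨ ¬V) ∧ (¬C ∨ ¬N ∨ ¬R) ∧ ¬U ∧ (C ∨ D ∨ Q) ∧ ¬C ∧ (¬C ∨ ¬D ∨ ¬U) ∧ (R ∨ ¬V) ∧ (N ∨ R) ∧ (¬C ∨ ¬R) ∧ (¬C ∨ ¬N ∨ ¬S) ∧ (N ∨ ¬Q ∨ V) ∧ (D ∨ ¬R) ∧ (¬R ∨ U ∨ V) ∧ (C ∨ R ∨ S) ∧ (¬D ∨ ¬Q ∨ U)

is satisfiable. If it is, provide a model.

Unsatisfiable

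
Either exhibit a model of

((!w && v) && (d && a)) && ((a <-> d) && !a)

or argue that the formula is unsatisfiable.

UNSATISFIABLE

Case a = True: the conjunct !a is False.
Case a = False: the conjunct a is False.
Both cases fail — unsatisfiable.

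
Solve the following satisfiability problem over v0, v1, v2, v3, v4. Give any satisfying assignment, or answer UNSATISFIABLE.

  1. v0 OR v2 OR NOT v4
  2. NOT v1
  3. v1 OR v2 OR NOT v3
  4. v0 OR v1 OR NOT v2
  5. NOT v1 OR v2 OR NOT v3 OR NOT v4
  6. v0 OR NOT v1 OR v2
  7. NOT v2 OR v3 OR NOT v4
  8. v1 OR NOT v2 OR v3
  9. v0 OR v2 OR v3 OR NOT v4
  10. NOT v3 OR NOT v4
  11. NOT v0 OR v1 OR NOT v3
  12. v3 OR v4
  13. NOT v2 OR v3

Unit clause (NOT v1) forces v1 = False.
Set v0 = True.
  then (NOT v0 OR v1 OR NOT v3) forces v3 = False.
  then (v3 OR v4) forces v4 = True.
  then (NOT v2 OR v3) forces v2 = False.
All clauses satisfied.

v0=T, v1=F, v2=F, v3=F, v4=T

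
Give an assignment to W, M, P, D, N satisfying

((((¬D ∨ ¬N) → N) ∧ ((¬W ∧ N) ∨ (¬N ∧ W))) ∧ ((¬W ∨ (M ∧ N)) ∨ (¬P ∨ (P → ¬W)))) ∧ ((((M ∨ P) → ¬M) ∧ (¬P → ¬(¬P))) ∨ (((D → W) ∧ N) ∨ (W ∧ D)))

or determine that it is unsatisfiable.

W=F; M=F; P=F; D=F; N=T

  (((¬D ∨ ¬N) → N) ∧ ((¬W ∧ N) ∨ (¬N ∧ W))) ∧ ((¬W ∨ (M ∧ N)) ∨ (¬P ∨ (P → ¬W))) = True
    ((¬D ∨ ¬N) → N) ∧ ((¬W ∧ N) ∨ (¬N ∧ W)) = True
      (¬D ∨ ¬N) → N = True
        ¬D ∨ ¬N = True
          ¬D = True
          ¬N = False
      (¬W ∧ N) ∨ (¬N ∧ W) = True
        ¬W ∧ N = True
          ¬W = True
        ¬N ∧ W = False
          ¬N = False
    (¬W ∨ (M ∧ N)) ∨ (¬P ∨ (P → ¬W)) = True
      ¬W ∨ (M ∧ N) = True
        ¬W = True
        M ∧ N = False
      ¬P ∨ (P → ¬W) = True
        ¬P = True
        P → ¬W = True
          ¬W = True
  (((M ∨ P) → ¬M) ∧ (¬P → ¬(¬P))) ∨ (((D → W) ∧ N) ∨ (W ∧ D)) = True
    ((M ∨ P) → ¬M) ∧ (¬P → ¬(¬P)) = False
      (M ∨ P) → ¬M = True
        M ∨ P = False
        ¬M = True
      ¬P → ¬(¬P) = False
        ¬P = True
        ¬(¬P) = False
          ¬P = True
    ((D → W) ∧ N) ∨ (W ∧ D) = True
      (D → W) ∧ N = True
        D → W = True
      W ∧ D = False
Both conjuncts True, so the formula holds.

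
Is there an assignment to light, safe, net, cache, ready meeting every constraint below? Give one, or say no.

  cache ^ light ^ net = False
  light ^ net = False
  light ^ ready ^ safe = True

light: True, safe: True, net: True, cache: False, ready: True

cache ^ light ^ net = F ^ T ^ T = False ✓
light ^ net = T ^ T = False ✓
light ^ ready ^ safe = T ^ T ^ T = True ✓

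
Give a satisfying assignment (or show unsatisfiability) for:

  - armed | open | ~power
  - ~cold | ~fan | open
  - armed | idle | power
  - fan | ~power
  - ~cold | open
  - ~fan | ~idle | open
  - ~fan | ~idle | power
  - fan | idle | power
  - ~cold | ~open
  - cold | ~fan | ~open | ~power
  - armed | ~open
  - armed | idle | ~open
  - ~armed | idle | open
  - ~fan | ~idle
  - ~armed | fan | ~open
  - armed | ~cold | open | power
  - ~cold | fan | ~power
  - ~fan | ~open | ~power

Set fan = False.
  then (fan | ~power) forces power = False.
  then (fan | idle | power) forces idle = True.
Set armed = False.
  then (armed | ~open) forces open = False.
  then (armed | ~cold | open | power) forces cold = False.
All clauses satisfied.

fan = False, armed = False, cold = False, open = False, power = False, idle = True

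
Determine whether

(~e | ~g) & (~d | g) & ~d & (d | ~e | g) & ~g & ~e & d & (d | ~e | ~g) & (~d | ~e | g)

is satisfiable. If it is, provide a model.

Case d = True:
  Clause (~d) is falsified — contradiction.
Case d = False:
  Clause (d) is falsified — contradiction.
Both cases fail, so the formula is unsatisfiable.

No satisfying assignment exists.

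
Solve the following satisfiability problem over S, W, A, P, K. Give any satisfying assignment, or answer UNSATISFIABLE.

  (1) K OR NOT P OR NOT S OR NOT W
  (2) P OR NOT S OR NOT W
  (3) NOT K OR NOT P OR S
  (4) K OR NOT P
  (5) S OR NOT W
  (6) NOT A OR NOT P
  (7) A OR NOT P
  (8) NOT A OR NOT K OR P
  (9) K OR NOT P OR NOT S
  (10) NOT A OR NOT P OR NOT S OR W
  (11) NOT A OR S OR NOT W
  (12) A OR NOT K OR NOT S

S = True, W = False, A = True, P = False, K = False

Set S = True.
Set W = False.
Set A = True.
  then (NOT A OR NOT P) forces P = False.
  then (NOT A OR NOT K OR P) forces K = False.
All clauses satisfied.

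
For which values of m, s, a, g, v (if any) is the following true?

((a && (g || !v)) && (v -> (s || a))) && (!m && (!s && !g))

m = False; s = False; a = True; g = False; v = False

  (a && (g || !v)) && (v -> (s || a)) = True
    a && (g || !v) = True
      g || !v = True
        !v = True
    v -> (s || a) = True
      s || a = True
  !m && (!s && !g) = True
    !m = True
    !s && !g = True
      !s = True
      !g = True
Both conjuncts True, so the formula holds.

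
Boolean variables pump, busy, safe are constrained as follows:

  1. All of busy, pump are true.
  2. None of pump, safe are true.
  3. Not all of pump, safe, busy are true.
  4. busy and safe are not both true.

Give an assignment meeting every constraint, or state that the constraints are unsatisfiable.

Unsatisfiable — no assignment works.

Case pump = True:
  Constraint (2) is violated (pump=T) — contradiction.
Case pump = False:
  Constraint (1) is violated (pump=F) — contradiction.
Both cases fail — unsatisfiable.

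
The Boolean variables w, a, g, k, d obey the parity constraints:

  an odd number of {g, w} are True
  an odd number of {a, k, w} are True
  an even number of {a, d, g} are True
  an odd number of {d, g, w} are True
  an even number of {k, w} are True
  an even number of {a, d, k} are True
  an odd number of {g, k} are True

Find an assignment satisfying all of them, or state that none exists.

Adding constraints 1, 3, 5, 6 mod 2: every variable appears an even number of times on the left, so the left side is 0.
But the right sides sum to 1 (mod 2). 0 ≠ 1 — the system is inconsistent.

The formula is unsatisfiable.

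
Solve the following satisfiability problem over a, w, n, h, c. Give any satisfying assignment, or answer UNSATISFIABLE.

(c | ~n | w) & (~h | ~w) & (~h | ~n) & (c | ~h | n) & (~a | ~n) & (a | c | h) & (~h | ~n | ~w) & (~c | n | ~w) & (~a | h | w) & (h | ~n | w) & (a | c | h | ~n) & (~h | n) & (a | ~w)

Set a = False.
  then (a | ~w) forces w = False.
Try n = True:
  (c | ~n | w) forces c = True.
  (~h | ~n) forces h = False.
  clause (h | ~n | w) is falsified — backtrack.
So n = False.
  then (~h | n) forces h = False.
  then (a | c | h) forces c = True.
All clauses satisfied.

a = False, w = False, n = False, h = False, c = True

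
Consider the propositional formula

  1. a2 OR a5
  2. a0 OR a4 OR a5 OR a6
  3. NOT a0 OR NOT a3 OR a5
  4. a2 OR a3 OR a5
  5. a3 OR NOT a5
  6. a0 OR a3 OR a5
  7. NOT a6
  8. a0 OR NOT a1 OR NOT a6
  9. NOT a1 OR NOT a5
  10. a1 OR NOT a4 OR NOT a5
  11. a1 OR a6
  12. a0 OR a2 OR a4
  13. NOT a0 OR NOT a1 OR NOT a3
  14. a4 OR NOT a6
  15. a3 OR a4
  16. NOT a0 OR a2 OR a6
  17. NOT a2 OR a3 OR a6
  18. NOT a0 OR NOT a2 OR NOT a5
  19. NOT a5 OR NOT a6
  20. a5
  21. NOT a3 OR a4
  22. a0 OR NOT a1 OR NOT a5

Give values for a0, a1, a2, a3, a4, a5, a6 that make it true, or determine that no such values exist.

No satisfying assignment exists.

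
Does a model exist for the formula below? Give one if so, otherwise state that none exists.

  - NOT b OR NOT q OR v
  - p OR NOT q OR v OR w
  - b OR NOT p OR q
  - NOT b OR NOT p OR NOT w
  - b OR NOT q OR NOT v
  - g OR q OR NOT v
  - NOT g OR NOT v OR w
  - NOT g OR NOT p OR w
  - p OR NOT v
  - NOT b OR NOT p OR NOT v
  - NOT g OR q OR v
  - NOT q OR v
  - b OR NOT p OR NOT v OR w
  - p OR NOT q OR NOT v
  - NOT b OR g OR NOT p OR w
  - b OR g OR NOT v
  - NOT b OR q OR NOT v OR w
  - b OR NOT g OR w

Set q = False.
Set b = False.
  then (b OR NOT p OR q) forces p = False.
  then (p OR NOT v) forces v = False.
  then (NOT g OR q OR v) forces g = False.
Set w = False.
All clauses satisfied.

q=F, b=F, p=F, v=F, g=F, w=F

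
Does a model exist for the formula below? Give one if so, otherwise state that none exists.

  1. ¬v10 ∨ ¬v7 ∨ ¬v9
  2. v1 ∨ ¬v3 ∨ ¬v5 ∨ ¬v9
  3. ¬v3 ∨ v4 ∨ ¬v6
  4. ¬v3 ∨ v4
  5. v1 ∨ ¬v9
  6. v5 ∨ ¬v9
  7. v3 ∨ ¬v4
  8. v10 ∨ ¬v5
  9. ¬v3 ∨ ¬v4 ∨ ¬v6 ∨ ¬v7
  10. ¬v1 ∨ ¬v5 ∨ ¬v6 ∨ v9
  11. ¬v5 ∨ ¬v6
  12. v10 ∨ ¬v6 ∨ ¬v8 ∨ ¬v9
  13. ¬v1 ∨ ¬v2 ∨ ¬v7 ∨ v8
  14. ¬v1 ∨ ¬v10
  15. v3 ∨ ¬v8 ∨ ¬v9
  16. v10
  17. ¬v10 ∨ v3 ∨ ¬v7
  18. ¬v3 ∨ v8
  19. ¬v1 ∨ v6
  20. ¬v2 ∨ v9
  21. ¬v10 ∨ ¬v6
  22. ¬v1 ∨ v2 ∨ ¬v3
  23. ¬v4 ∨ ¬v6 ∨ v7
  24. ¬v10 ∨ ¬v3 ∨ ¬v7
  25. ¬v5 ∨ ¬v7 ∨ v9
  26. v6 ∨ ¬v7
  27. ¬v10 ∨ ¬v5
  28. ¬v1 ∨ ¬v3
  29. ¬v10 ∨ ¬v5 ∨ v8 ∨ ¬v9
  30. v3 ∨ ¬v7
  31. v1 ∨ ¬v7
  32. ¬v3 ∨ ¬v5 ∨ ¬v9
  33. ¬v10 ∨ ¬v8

Unit clause (v10) forces v10 = True.
In (¬v10 ∨ ¬v6) only ¬v6 is left, so v6 = False.
In (v6 ∨ ¬v7) only ¬v7 is left, so v7 = False.
In (¬v10 ∨ ¬v5) only ¬v5 is left, so v5 = False.
In (¬v10 ∨ ¬v8) only ¬v8 is left, so v8 = False.
In (v5 ∨ ¬v9) only ¬v9 is left, so v9 = False.
In (¬v1 ∨ ¬v10) only ¬v1 is left, so v1 = False.
In (¬v3 ∨ v8) only ¬v3 is left, so v3 = False.
In (¬v2 ∨ v9) only ¬v2 is left, so v2 = False.
In (v3 ∨ ¬v4) only ¬v4 is left, so v4 = False.
All clauses satisfied.

v1 = False, v2 = False, v3 = False, v4 = False, v5 = False, v6 = False, v7 = False, v8 = False, v9 = False, v10 = True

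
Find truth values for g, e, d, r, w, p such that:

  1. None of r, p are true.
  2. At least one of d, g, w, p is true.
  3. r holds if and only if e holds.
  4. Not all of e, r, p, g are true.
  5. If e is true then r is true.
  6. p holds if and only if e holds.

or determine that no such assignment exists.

g=T, e=F, d=T, r=F, w=F, p=F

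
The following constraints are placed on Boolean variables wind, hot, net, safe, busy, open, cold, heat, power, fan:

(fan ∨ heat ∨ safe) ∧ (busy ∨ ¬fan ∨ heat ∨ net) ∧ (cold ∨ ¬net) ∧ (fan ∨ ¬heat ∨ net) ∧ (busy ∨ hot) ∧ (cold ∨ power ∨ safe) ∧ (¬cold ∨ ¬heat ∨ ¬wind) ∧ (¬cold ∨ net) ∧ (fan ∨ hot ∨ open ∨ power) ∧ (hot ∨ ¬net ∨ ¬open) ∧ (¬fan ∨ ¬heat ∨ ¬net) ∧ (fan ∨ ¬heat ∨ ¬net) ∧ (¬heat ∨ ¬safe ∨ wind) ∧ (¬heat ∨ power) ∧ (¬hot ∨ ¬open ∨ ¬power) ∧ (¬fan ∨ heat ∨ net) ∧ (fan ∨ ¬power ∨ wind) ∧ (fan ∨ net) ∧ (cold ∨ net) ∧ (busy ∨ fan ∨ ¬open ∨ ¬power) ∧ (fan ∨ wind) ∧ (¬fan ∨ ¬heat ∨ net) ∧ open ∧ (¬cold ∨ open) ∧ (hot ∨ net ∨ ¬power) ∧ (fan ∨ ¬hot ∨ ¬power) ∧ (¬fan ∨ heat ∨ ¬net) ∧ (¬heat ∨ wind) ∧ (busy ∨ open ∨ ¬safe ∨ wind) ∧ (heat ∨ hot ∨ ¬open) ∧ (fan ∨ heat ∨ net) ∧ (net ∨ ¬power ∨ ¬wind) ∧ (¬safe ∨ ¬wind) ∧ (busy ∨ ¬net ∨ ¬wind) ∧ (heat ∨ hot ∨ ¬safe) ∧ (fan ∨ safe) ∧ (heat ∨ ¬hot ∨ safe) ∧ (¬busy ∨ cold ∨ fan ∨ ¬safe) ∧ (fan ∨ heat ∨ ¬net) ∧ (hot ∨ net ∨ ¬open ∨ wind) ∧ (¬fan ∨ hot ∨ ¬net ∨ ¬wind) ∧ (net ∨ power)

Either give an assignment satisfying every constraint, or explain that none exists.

Case net = True:
  (cold ∨ ¬net) forces cold = True.
  (open) forces open = True.
  (hot ∨ ¬net ∨ ¬open) forces hot = True.
  (¬hot ∨ ¬open ∨ ¬power) forces power = False.
  (¬heat ∨ power) forces heat = False.
  (¬fan ∨ heat ∨ ¬net) forces fan = False.
  Clause (fan ∨ heat ∨ ¬net) is falsified — contradiction.
Case net = False:
  (¬cold ∨ net) forces cold = False.
  Clause (cold ∨ net) is falsified — contradiction.
Both cases fail, so the formula is unsatisfiable.

No satisfying assignment exists.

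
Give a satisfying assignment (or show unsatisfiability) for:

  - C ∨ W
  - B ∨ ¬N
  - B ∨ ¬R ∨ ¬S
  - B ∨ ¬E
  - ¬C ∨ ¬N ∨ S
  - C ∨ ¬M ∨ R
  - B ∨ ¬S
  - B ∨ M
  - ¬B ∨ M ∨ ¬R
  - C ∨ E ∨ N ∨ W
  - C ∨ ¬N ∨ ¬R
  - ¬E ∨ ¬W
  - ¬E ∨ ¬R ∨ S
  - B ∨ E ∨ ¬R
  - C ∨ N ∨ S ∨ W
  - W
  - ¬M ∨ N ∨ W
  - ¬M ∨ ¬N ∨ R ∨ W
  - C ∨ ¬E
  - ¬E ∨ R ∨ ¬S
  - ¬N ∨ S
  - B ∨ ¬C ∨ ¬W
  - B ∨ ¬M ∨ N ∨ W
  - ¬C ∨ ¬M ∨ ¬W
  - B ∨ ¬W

Unit clause (W) forces W = True.
In (B ∨ ¬W) only B is left, so B = True.
In (¬E ∨ ¬W) only ¬E is left, so E = False.
Set S = False.
  then (¬N ∨ S) forces N = False.
Set M = False.
  then (¬B ∨ M ∨ ¬R) forces R = False.
Set C = False.
All clauses satisfied.

S=F; N=F; M=F; R=F; C=F; B=T; E=F; W=T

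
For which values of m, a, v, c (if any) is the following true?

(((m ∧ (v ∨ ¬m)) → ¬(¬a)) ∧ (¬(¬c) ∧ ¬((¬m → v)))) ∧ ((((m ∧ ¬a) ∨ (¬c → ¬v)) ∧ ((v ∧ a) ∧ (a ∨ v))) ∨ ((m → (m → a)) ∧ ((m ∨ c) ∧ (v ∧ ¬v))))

The formula is unsatisfiable.

Case v = True: the conjunct ¬((¬m → v)) becomes ¬((¬m → True)) = False.
Case v = False: the conjunct (((m ∧ ¬a) ∨ (¬c → ¬v)) ∧ ((v ∧ a) ∧ (a ∨ v))) ∨ ((m → (m → a)) ∧ ((m ∨ c) ∧ (v ∧ ¬v))) becomes (True ∧ False) ∨ ((m → (m → a)) ∧ False) = False.
Both cases fail — unsatisfiable.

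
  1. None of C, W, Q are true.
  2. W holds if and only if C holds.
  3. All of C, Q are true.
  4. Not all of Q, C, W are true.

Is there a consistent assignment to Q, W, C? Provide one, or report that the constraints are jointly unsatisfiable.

Case Q = True:
  Constraint (1) is violated (Q=T) — contradiction.
Case Q = False:
  Constraint (3) is violated (Q=F) — contradiction.
Both cases fail — unsatisfiable.

Unsatisfiable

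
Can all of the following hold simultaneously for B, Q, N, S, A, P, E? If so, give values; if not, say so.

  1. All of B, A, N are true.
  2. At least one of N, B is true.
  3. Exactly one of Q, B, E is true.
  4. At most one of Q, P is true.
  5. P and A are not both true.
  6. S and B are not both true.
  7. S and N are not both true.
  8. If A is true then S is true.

The formula is unsatisfiable.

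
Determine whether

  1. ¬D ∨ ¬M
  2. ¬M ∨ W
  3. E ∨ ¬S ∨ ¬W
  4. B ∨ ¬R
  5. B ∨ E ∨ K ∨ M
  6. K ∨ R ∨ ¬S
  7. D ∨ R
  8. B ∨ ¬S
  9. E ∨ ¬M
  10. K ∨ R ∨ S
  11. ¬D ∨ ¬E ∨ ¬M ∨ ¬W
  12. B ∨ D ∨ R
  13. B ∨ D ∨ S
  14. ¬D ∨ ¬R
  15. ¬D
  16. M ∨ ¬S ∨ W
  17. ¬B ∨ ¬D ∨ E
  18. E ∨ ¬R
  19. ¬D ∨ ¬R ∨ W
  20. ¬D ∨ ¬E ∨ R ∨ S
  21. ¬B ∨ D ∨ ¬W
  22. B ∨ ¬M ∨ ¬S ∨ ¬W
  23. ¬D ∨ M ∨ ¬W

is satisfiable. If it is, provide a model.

R=T; S=F; B=T; M=F; W=F; D=F; E=T; K=T

Unit clause (¬D) forces D = False.
In (D ∨ R) only R is left, so R = True.
In (E ∨ ¬R) only E is left, so E = True.
In (B ∨ ¬R) only B is left, so B = True.
In (¬B ∨ D ∨ ¬W) only ¬W is left, so W = False.
In (¬M ∨ W) only ¬M is left, so M = False.
In (M ∨ ¬S ∨ W) only ¬S is left, so S = False.
Set K = True.
All clauses satisfied.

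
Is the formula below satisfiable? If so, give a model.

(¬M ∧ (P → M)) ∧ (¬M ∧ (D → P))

M: False, D: False, P: False

  ¬M ∧ (P → M) = True
    ¬M = True
    P → M = True
  ¬M ∧ (D → P) = True
    ¬M = True
    D → P = True
Both conjuncts True, so the formula holds.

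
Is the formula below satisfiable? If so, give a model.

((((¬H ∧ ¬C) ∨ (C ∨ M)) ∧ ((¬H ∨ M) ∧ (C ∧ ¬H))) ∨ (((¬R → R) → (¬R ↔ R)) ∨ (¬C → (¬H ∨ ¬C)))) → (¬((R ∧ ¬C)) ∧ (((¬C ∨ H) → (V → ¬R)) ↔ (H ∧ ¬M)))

M: False, H: True, V: True, R: False, C: False

  ((((¬H ∧ ¬C) ∨ (C ∨ M)) ∧ ((¬H ∨ M) ∧ (C ∧ ¬H))) ∨ (((¬R → R) → (¬R ↔ R)) ∨ (¬C → (¬H ∨ ¬C)))) → (¬((R ∧ ¬C)) ∧ (((¬C ∨ H) → (V → ¬R)) ↔ (H ∧ ¬M))) = True
    (((¬H ∧ ¬C) ∨ (C ∨ M)) ∧ ((¬H ∨ M) ∧ (C ∧ ¬H))) ∨ (((¬R → R) → (¬R ↔ R)) ∨ (¬C → (¬H ∨ ¬C))) = True
      ((¬H ∧ ¬C) ∨ (C ∨ M)) ∧ ((¬H ∨ M) ∧ (C ∧ ¬H)) = False
        (¬H ∧ ¬C) ∨ (C ∨ M) = False
          ¬H ∧ ¬C = False
            ¬H = False
            ¬C = True
          C ∨ M = False
        (¬H ∨ M) ∧ (C ∧ ¬H) = False
          ¬H ∨ M = False
            ¬H = False
          C ∧ ¬H = False
            ¬H = False
      ((¬R → R) → (¬R ↔ R)) ∨ (¬C → (¬H ∨ ¬C)) = True
        (¬R → R) → (¬R ↔ R) = True
          ¬R → R = False
            ¬R = True
          ¬R ↔ R = False
            ¬R = True
        ¬C → (¬H ∨ ¬C) = True
          ¬C = True
          ¬H ∨ ¬C = True
            ¬H = False
            ¬C = True
    ¬((R ∧ ¬C)) ∧ (((¬C ∨ H) → (V → ¬R)) ↔ (H ∧ ¬M)) = True
      ¬((R ∧ ¬C)) = True
        R ∧ ¬C = False
          ¬C = True
      ((¬C ∨ H) → (V → ¬R)) ↔ (H ∧ ¬M) = True
        (¬C ∨ H) → (V → ¬R) = True
          ¬C ∨ H = True
            ¬C = True
          V → ¬R = True
            ¬R = True
        H ∧ ¬M = True
          ¬M = True
The formula evaluates to True.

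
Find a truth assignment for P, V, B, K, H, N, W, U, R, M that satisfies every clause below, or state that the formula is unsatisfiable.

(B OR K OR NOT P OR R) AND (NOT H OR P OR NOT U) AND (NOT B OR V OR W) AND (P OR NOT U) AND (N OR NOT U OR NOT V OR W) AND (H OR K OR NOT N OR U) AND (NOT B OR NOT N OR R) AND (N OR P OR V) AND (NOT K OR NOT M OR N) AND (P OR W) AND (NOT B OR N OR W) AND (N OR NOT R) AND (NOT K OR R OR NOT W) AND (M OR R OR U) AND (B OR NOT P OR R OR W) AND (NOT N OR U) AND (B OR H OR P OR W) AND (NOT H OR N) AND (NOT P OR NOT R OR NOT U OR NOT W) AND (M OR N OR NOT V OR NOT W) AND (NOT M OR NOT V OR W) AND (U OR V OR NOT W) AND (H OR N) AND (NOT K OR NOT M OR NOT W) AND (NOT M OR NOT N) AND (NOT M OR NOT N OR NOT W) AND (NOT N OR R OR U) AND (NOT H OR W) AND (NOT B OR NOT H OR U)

P=T, V=T, B=F, K=F, H=F, N=T, W=F, U=T, R=T, M=F

Set P = True.
Set V = True.
Set B = False.
Set K = False.
  then (B OR K OR NOT P OR R) forces R = True.
  then (N OR NOT R) forces N = True.
  then (NOT N OR U) forces U = True.
  then (NOT P OR NOT R OR NOT U OR NOT W) forces W = False.
  then (NOT M OR NOT V OR W) forces M = False.
  then (NOT H OR W) forces H = False.
All clauses satisfied.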